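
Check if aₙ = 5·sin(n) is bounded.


For all n, -1 ≤ sin(n) ≤ 1, so -5 ≤ 5·sin(n) ≤ 5
Lower bound: -5, Upper bound: 5
The sequence IS bounded

Bounded (-5 ≤ aₙ ≤ 5)


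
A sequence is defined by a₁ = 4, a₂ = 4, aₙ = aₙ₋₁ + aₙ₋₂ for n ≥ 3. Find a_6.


Computing iteratively: 4, 4, 8, 12, 20, 32
a_6 = 32

a_6 = 32


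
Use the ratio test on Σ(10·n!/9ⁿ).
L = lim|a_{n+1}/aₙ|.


aₙ = 10·n!/9^n
a_{n+1}/aₙ = (n+1)!/9^(n+1) × 9^n/n!  (constant 10 cancels)
= (n+1)/9
L = lim(n→∞) (n+1)/9 = ∞
L > 1 → series DIVERGES

Diverges (ratio test: L = ∞ > 1)


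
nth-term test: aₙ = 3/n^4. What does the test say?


lim(n→∞) 3/n^4 = 0
lim aₙ = 0 → nth-term test is INCONCLUSIVE
(Need other tests; this is actually a convergent p-series with p=4 > 1)

Inconclusive (lim aₙ = 0; need another test)


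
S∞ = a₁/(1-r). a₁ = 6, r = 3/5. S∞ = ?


S∞ = a₁/(1-r) = 6/(1 - 3/5)
= 6/(2/5)
= 15

S∞ = 15


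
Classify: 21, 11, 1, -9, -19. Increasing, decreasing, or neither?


Differences: -10, -10, -10, -10
All differences < 0 → strictly DECREASING

Monotonically decreasing


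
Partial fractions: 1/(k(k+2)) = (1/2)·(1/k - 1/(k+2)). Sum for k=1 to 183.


1/(k(k+2)) = (1/2)·(1/k - 1/(k+2)) (partial fractions)
Telescoping: Σ = (1/2)·(1 + 1/2 - 1/184 - 1/185) = 50691/68080

Sum = 50691/68080


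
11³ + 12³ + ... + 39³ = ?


Σₖ₌11^39 k³ = [39·40/2]² − [10·11/2]²
= 608400 − 3025 = 605375

Σk³ = 605375


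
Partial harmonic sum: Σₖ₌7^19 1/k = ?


Σₖ₌7^19 1/k = 1/7 + 1/8 + 1/9 + ... + 1/19
= 17036375/15519504
≈ 1.0977

Sum = 17036375/15519504 ≈ 1.0977


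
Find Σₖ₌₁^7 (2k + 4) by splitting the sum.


Σ(2k+4) = 2·Σk + 4·n
= 2·28 + 4·7
= 56 + 28 = 84

Σ = 84


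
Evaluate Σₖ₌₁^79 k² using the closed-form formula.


n = 79
n(n+1)(2n+1)/6 = 79×80×159/6
= 1004880/6 = 167480

Σk² = 167480


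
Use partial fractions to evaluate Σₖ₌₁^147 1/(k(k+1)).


1/(k(k+1)) = 1/k - 1/(k+1) (partial fractions)
Telescoping: Σ = 1 - 1/148 = 147/148

Sum = 147/148


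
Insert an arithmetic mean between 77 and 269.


AM = (77 + 269)/2 = 346/2 = 173

AM = 173


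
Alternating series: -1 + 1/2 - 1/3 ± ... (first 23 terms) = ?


S = -1 + 1/2 - 1/3 + 1/4 - 1/5 + 1/6 - 1/7 + 1/8 ± ...
= -0.7144
(Full series converges to -ln(2) ≈ -0.6931)

S_23 = -0.7144


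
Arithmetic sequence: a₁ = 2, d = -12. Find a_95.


aₙ = a₁ + (n-1)d
= 2 + (95-1)×-12
= 2 - 1128
= -1126

a_95 = -1126


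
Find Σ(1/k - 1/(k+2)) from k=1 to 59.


Telescoping with gap 2: two head and two tail terms survive.
= (1 + 1/2) - (1/60 + 1/61)
= 3/2 - 1/60 - 1/61 = 5369/3660

Sum = 5369/3660


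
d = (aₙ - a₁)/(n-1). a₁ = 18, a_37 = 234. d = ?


d = (aₙ - a₁)/(n-1)
= (234 - 18)/(37-1)
= 216/36 = 6

d = 6


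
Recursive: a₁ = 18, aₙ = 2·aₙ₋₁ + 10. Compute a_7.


Computing step by step:
a_1 = 18
a_2 = 46
a_3 = 102
a_4 = 214
a_5 = 438
a_6 = 886
a_7 = 1782


a_7 = 1782


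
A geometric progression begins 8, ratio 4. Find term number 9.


aₙ = a₁·r^(n-1)
= 8×4^8
= 8×65536
= 524288

a_9 = 524288


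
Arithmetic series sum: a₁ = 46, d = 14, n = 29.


aₙ = 46 + (29-1)×14 = 438
Sₙ = n(a₁+aₙ)/2 = 29×(46+438)/2
= 29×484/2 = 7018

S_29 = 7018


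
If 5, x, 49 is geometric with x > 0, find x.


GM = √(5×49) = √245 = 15.6525

GM = 15.6525


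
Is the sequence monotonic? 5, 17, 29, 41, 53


Differences: 12, 12, 12, 12
All differences > 0 → strictly INCREASING

Monotonically increasing


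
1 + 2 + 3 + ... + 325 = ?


n(n+1)/2 = 325×326/2 = 105950/2 = 52975

Σk = 52975


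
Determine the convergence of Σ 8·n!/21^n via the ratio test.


aₙ = 8·n!/21^n
a_{n+1}/aₙ = (n+1)!/21^(n+1) × 21^n/n!  (constant 8 cancels)
= (n+1)/21
L = lim(n→∞) (n+1)/21 = ∞
L > 1 → series DIVERGES

Diverges (ratio test: L = ∞ > 1)


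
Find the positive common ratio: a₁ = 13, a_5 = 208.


r^(n-1) = aₙ/a₁
r^4 = 208/13 = 16
r = 16^(1/4)
= ±2; taking r > 0 gives r = 2

r = 2


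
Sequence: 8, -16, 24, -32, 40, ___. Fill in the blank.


Pattern: alternating sign, magnitude arithmetic (d=8)
Terms: 8, -16, 24, -32, 40
Next term = -48

Next term = -48


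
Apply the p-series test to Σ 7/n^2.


p-series test: Σ c/n^p converges if p > 1, diverges if p ≤ 1 (constant c > 0 doesn't affect convergence).
p = 2
2 > 1 → CONVERGES

Converges (p = 2 > 1)


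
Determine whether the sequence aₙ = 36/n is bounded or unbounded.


a₁ = 36, a₂ = 36/2, a₃ = 36/3, ...
0 < aₙ ≤ 36 for all n ≥ 1
Lower bound: 0, Upper bound: 36
The sequence IS bounded

Bounded (0 < aₙ ≤ 36)


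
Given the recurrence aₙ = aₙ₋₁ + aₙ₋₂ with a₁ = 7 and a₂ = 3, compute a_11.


Computing iteratively: 7, 3, 10, 13, 23, 36, 59, 95, 154, 249, 403
a_11 = 403

a_11 = 403


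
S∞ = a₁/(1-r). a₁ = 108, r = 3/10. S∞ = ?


S∞ = a₁/(1-r) = 108/(1 - 3/10)
= 108/(7/10)
= 1080/7

S∞ = 1080/7


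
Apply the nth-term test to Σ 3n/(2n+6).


lim(n→∞) 3n/(2n+6) = 3/2 = 3/2  (divide numerator and denominator by n)
lim aₙ = 3/2 ≠ 0 → series DIVERGES

Diverges (lim aₙ = 3/2 ≠ 0)


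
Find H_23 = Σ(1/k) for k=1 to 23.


H_23 = 1/1 + 1/2 + 1/3 + ... + 1/23
= 444316699/118982864
≈ 3.7343

H_23 = 444316699/118982864 ≈ 3.7343


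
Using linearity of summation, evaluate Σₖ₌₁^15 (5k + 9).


Σ(5k+9) = 5·Σk + 9·n
= 5·120 + 9·15
= 600 + 135 = 735

Σ = 735


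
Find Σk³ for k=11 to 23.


Σₖ₌11^23 k³ = [23·24/2]² − [10·11/2]²
= 76176 − 3025 = 73151

Σk³ = 73151


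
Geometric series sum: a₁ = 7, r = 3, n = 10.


Sₙ = 7×(3^10 - 1)/(3 - 1)
= 7×(59049 - 1)/2
= 7×59048/2
= 206668

S_10 = 206668


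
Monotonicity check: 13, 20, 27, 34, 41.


Differences: 7, 7, 7, 7
All differences > 0 → strictly INCREASING

Monotonically increasing


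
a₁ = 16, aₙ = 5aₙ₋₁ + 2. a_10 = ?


Computing step by step:
a_1 = 16
a_2 = 82
a_3 = 412
a_4 = 2062
a_5 = 10312
a_6 = 51562
a_7 = 257812
a_8 = 1289062
a_9 = 6445312
a_10 = 32226562


a_10 = 32226562


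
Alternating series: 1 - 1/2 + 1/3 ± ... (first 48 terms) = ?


S = 1 - 1/2 + 1/3 - 1/4 + 1/5 - 1/6 + 1/7 - 1/8 ± ...
= 0.6828
(Full series converges to +ln(2) ≈ +0.6931)

S_48 = 0.6828


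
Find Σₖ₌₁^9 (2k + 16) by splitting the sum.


Σ(2k+16) = 2·Σk + 16·n
= 2·45 + 16·9
= 90 + 144 = 234

Σ = 234


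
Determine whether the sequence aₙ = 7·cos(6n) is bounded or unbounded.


For all n, -1 ≤ cos(6n) ≤ 1, so -7 ≤ 7·cos(6n) ≤ 7
Lower bound: -7, Upper bound: 7
The sequence IS bounded

Bounded (-7 ≤ aₙ ≤ 7)


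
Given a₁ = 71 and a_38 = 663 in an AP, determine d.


d = (aₙ - a₁)/(n-1)
= (663 - 71)/(38-1)
= 592/37 = 16

d = 16


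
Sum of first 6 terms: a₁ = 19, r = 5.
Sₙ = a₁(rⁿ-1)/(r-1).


Sₙ = 19×(5^6 - 1)/(5 - 1)
= 19×(15625 - 1)/4
= 19×15624/4
= 74214

S_6 = 74214


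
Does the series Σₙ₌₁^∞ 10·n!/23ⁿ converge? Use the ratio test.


aₙ = 10·n!/23^n
a_{n+1}/aₙ = (n+1)!/23^(n+1) × 23^n/n!  (constant 10 cancels)
= (n+1)/23
L = lim(n→∞) (n+1)/23 = ∞
L > 1 → series DIVERGES

Diverges (ratio test: L = ∞ > 1)


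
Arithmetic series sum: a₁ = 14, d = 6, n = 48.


aₙ = 14 + (48-1)×6 = 296
Sₙ = n(a₁+aₙ)/2 = 48×(14+296)/2
= 48×310/2 = 7440

S_48 = 7440


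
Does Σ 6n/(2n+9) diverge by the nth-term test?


lim(n→∞) 6n/(2n+9) = 6/2 = 3  (divide numerator and denominator by n)
lim aₙ = 3 ≠ 0 → series DIVERGES

Diverges (lim aₙ = 3 ≠ 0)


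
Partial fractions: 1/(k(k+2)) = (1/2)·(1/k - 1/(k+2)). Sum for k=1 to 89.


1/(k(k+2)) = (1/2)·(1/k - 1/(k+2)) (partial fractions)
Telescoping: Σ = (1/2)·(1 + 1/2 - 1/90 - 1/91) = 3026/4095

Sum = 3026/4095


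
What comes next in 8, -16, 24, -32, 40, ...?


Pattern: alternating sign, magnitude arithmetic (d=8)
Terms: 8, -16, 24, -32, 40
Next term = -48

Next term = -48


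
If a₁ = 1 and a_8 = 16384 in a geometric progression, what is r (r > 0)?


r^(n-1) = aₙ/a₁
r^7 = 16384/1 = 16384
r = 16384^(1/7)
= 4

r = 4


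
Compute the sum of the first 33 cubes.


n(n+1)/2 = 33×34/2 = 561
Σk³ = 561² = 314721

Σk³ = 314721


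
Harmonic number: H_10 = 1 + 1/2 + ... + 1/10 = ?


H_10 = 1/1 + 1/2 + 1/3 + 1/4 + 1/5 + 1/6 + 1/7 + 1/8 + 1/9 + 1/10
= 7381/2520
≈ 2.929

H_10 = 7381/2520 ≈ 2.929


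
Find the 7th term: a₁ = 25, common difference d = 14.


aₙ = a₁ + (n-1)d
= 25 + (7-1)×14
= 25 + 84
= 109

a_7 = 109


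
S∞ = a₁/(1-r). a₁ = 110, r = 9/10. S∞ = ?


S∞ = a₁/(1-r) = 110/(1 - 9/10)
= 110/(1/10)
= 1100

S∞ = 1100


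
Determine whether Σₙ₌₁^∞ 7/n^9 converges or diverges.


p-series test: Σ c/n^p converges if p > 1, diverges if p ≤ 1 (constant c > 0 doesn't affect convergence).
p = 9
9 > 1 → CONVERGES

Converges (p = 9 > 1)


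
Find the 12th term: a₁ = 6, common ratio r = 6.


aₙ = a₁·r^(n-1)
= 6×6^11
= 6×362797056
= 2176782336

a_12 = 2176782336


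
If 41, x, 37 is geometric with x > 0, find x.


GM = √(41×37) = √1517 = 38.9487

GM = 38.9487


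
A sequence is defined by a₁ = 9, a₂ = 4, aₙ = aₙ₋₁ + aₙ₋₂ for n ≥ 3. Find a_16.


Computing iteratively: 9, 4, 13, 17, 30, 47, 77, 124, 201, 325, 526, 851, ...
a_16 = 5833

a_16 = 5833


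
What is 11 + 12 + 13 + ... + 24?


Σₖ₌11^24 k = Σₖ₌₁^24 k − Σₖ₌₁^10 k
= 24·25/2 − 10·11/2
= 300 − 55 = 245

Σk = 245


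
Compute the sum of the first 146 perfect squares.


n = 146
n(n+1)(2n+1)/6 = 146×147×293/6
= 6288366/6 = 1048061

Σk² = 1048061


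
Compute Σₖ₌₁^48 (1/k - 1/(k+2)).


Telescoping with gap 2: two head and two tail terms survive.
= (1 + 1/2) - (1/49 + 1/50)
= 3/2 - 1/49 - 1/50 = 1788/1225

Sum = 1788/1225


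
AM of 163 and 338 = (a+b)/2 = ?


AM = (163 + 338)/2 = 501/2 = 250.5

AM = 250.5


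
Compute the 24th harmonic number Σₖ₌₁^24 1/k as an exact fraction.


H_24 = 1/1 + 1/2 + 1/3 + ... + 1/24
= 1347822955/356948592
≈ 3.776

H_24 = 1347822955/356948592 ≈ 3.776


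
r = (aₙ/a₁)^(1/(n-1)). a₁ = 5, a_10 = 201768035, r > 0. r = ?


r^(n-1) = aₙ/a₁
r^9 = 201768035/5 = 40353607
r = 40353607^(1/9)
= 7

r = 7


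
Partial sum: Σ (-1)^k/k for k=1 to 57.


S = -1 + 1/2 - 1/3 + 1/4 - 1/5 + 1/6 - 1/7 + 1/8 ± ...
= -0.7018
(Full series converges to -ln(2) ≈ -0.6931)

S_57 = -0.7018


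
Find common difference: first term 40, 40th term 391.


d = (aₙ - a₁)/(n-1)
= (391 - 40)/(40-1)
= 351/39 = 9

d = 9


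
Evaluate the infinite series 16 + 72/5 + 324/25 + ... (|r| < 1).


S∞ = a₁/(1-r) = 16/(1 - 9/10)
= 16/(1/10)
= 160

S∞ = 160


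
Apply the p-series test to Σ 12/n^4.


p-series test: Σ c/n^p converges if p > 1, diverges if p ≤ 1 (constant c > 0 doesn't affect convergence).
p = 4
4 > 1 → CONVERGES

Converges (p = 4 > 1)


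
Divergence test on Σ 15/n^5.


lim(n→∞) 15/n^5 = 0
lim aₙ = 0 → nth-term test is INCONCLUSIVE
(Need other tests; this is actually a convergent p-series with p=5 > 1)

Inconclusive (lim aₙ = 0; need another test)


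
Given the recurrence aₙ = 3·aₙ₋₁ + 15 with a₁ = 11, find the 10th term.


Computing step by step:
a_1 = 11
a_2 = 48
a_3 = 159
a_4 = 492
a_5 = 1491
a_6 = 4488
a_7 = 13479
a_8 = 40452
a_9 = 121371
a_10 = 364128


a_10 = 364128


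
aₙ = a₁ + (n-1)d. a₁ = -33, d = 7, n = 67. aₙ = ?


aₙ = a₁ + (n-1)d
= -33 + (67-1)×7
= -33 + 462
= 429

a_67 = 429


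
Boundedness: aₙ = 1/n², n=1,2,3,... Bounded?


a₁ = 1, a₂ = 1/4, a₃ = 1/9, ...
0 < aₙ ≤ 1 for all n ≥ 1
The sequence IS bounded

Bounded (0 < aₙ ≤ 1)


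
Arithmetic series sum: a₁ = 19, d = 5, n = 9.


aₙ = 19 + (9-1)×5 = 59
Sₙ = n(a₁+aₙ)/2 = 9×(19+59)/2
= 9×78/2 = 351

S_9 = 351


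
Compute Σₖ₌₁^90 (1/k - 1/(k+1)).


Telescoping: adjacent terms cancel.
= 1/1 - 1/91
= 1 - 1/91 = 90/91

Sum = 90/91


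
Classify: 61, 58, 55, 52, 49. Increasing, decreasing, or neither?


Differences: -3, -3, -3, -3
All differences < 0 → strictly DECREASING

Monotonically decreasing


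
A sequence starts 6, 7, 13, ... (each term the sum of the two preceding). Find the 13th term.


Computing iteratively: 6, 7, 13, 20, 33, 53, 86, 139, 225, 364, 589, 953, ...
a_13 = 1542

a_13 = 1542


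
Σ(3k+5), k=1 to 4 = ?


Σ(3k+5) = 3·Σk + 5·n
= 3·10 + 5·4
= 30 + 20 = 50

Σ = 50


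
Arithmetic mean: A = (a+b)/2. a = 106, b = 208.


AM = (106 + 208)/2 = 314/2 = 157

AM = 157


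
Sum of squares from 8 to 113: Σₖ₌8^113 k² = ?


Σₖ₌8^113 k² = Σₖ₌₁^113 k² − Σₖ₌₁^7 k²
= 113·114·227/6 − 7·8·15/6
= 487369 − 140 = 487229

Σk² = 487229


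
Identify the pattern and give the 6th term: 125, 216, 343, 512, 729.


Pattern: perfect cubes: n³
Terms: 125, 216, 343, 512, 729
Next term = 1000

Next term = 1000


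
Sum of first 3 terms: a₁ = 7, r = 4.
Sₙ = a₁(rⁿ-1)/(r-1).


Sₙ = 7×(4^3 - 1)/(4 - 1)
= 7×(64 - 1)/3
= 7×63/3
= 147

S_3 = 147


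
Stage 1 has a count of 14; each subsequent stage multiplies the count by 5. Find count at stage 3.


aₙ = a₁·r^(n-1)
= 14×5^2
= 14×25
= 350

a_3 = 350


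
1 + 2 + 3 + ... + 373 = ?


n(n+1)/2 = 373×374/2 = 139502/2 = 69751

Σk = 69751


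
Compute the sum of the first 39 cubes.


n(n+1)/2 = 39×40/2 = 780
Σk³ = 780² = 608400

Σk³ = 608400


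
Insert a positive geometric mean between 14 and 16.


GM = √(14×16) = √224 = 14.9666

GM = 14.9666


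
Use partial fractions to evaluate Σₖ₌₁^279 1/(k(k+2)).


1/(k(k+2)) = (1/2)·(1/k - 1/(k+2)) (partial fractions)
Telescoping: Σ = (1/2)·(1 + 1/2 - 1/280 - 1/281) = 117459/157360

Sum = 117459/157360


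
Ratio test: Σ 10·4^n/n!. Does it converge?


aₙ = 10·4^n/n!
a_{n+1}/aₙ = 4^(n+1)/(n+1)! × n!/4^n  (constant 10 cancels)
= 4/(n+1)
L = lim(n→∞) 4/(n+1) = 0
L < 1 → series CONVERGES

Converges (ratio test: L = 0 < 1)


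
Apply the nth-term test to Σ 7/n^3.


lim(n→∞) 7/n^3 = 0
lim aₙ = 0 → nth-term test is INCONCLUSIVE
(Need other tests; this is actually a convergent p-series with p=3 > 1)

Inconclusive (lim aₙ = 0; need another test)


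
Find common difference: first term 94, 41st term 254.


d = (aₙ - a₁)/(n-1)
= (254 - 94)/(41-1)
= 160/40 = 4

d = 4


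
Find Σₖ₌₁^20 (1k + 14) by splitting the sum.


Σ(1k+14) = 1·Σk + 14·n
= 1·210 + 14·20
= 210 + 280 = 490

Σ = 490


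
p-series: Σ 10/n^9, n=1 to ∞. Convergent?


p-series test: Σ c/n^p converges if p > 1, diverges if p ≤ 1 (constant c > 0 doesn't affect convergence).
p = 9
9 > 1 → CONVERGES

Converges (p = 9 > 1)


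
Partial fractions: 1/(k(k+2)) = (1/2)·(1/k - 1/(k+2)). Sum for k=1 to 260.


1/(k(k+2)) = (1/2)·(1/k - 1/(k+2)) (partial fractions)
Telescoping: Σ = (1/2)·(1 + 1/2 - 1/261 - 1/262) = 51025/68382

Sum = 51025/68382


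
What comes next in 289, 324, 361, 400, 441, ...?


Pattern: perfect squares: n²
Terms: 289, 324, 361, 400, 441
Next term = 484

Next term = 484


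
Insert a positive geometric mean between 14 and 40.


GM = √(14×40) = √560 = 23.6643

GM = 23.6643


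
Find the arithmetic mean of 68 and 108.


AM = (68 + 108)/2 = 176/2 = 88

AM = 88


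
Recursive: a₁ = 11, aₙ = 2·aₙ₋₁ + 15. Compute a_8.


Computing step by step:
a_1 = 11
a_2 = 37
a_3 = 89
a_4 = 193
a_5 = 401
a_6 = 817
a_7 = 1649
a_8 = 3313


a_8 = 3313


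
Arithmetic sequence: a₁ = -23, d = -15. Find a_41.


aₙ = a₁ + (n-1)d
= -23 + (41-1)×-15
= -23 - 600
= -623

a_41 = -623


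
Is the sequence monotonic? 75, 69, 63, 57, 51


Differences: -6, -6, -6, -6
All differences < 0 → strictly DECREASING

Monotonically decreasing


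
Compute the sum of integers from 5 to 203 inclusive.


Σₖ₌5^203 k = Σₖ₌₁^203 k − Σₖ₌₁^4 k
= 203·204/2 − 4·5/2
= 20706 − 10 = 20696

Σk = 20696


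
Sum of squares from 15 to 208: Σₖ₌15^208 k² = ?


Σₖ₌15^208 k² = Σₖ₌₁^208 k² − Σₖ₌₁^14 k²
= 208·209·417/6 − 14·15·29/6
= 3021304 − 1015 = 3020289

Σk² = 3020289


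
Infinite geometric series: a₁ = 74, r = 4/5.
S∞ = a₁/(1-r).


S∞ = a₁/(1-r) = 74/(1 - 4/5)
= 74/(1/5)
= 370

S∞ = 370


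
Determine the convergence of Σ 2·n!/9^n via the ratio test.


aₙ = 2·n!/9^n
a_{n+1}/aₙ = (n+1)!/9^(n+1) × 9^n/n!  (constant 2 cancels)
= (n+1)/9
L = lim(n→∞) (n+1)/9 = ∞
L > 1 → series DIVERGES

Diverges (ratio test: L = ∞ > 1)


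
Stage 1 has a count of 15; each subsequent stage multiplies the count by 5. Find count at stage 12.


aₙ = a₁·r^(n-1)
= 15×5^11
= 15×48828125
= 732421875

a_12 = 732421875


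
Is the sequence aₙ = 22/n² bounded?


a₁ = 22, a₂ = 22/4, a₃ = 22/9, ...
0 < aₙ ≤ 22 for all n ≥ 1
The sequence IS bounded

Bounded (0 < aₙ ≤ 22)


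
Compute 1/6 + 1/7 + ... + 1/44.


Σₖ₌6^44 1/k = 1/6 + 1/7 + 1/8 + ... + 1/44
= 2811602488175143027/1345655451257488800
≈ 2.0894

Sum = 2811602488175143027/1345655451257488800 ≈ 2.0894


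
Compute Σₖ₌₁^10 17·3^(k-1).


Sₙ = 17×(3^10 - 1)/(3 - 1)
= 17×(59049 - 1)/2
= 17×59048/2
= 501908

S_10 = 501908


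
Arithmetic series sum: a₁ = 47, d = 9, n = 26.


aₙ = 47 + (26-1)×9 = 272
Sₙ = n(a₁+aₙ)/2 = 26×(47+272)/2
= 26×319/2 = 4147

S_26 = 4147


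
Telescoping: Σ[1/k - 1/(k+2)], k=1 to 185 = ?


Telescoping with gap 2: two head and two tail terms survive.
= (1 + 1/2) - (1/186 + 1/187)
= 3/2 - 1/186 - 1/187 = 25900/17391

Sum = 25900/17391


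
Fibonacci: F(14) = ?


Fibonacci sequence: 1, 1, 2, 3, 5, 8, 13, 21, 34, 55, 89, ...
F(14) = 377

F(14) = 377


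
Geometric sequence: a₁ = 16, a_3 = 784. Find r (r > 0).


r^(n-1) = aₙ/a₁
r^2 = 784/16 = 49
r = 49^(1/2)
= ±7; taking r > 0 gives r = 7

r = 7


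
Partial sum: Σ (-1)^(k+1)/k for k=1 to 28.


S = 1 - 1/2 + 1/3 - 1/4 + 1/5 - 1/6 + 1/7 - 1/8 ± ...
= 0.6756
(Full series converges to +ln(2) ≈ +0.6931)

S_28 = 0.6756


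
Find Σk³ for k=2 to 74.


Σₖ₌2^74 k³ = [74·75/2]² − [1·2/2]²
= 7700625 − 1 = 7700624

Σk³ = 7700624


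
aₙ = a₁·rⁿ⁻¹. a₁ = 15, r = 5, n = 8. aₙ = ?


aₙ = a₁·r^(n-1)
= 15×5^7
= 15×78125
= 1171875

a_8 = 1171875


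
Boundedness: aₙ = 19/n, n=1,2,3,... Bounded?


a₁ = 19, a₂ = 19/2, a₃ = 19/3, ...
0 < aₙ ≤ 19 for all n ≥ 1
Lower bound: 0, Upper bound: 19
The sequence IS bounded

Bounded (0 < aₙ ≤ 19)


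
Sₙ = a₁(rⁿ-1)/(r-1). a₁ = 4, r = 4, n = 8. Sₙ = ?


Sₙ = 4×(4^8 - 1)/(4 - 1)
= 4×(65536 - 1)/3
= 4×65535/3
= 87380

S_8 = 87380


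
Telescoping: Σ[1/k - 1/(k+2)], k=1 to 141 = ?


Telescoping with gap 2: two head and two tail terms survive.
= (1 + 1/2) - (1/142 + 1/143)
= 3/2 - 1/142 - 1/143 = 15087/10153

Sum = 15087/10153


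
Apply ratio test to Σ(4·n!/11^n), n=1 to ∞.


aₙ = 4·n!/11^n
a_{n+1}/aₙ = (n+1)!/11^(n+1) × 11^n/n!  (constant 4 cancels)
= (n+1)/11
L = lim(n→∞) (n+1)/11 = ∞
L > 1 → series DIVERGES

Diverges (ratio test: L = ∞ > 1)


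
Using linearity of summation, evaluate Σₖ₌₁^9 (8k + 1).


Σ(8k+1) = 8·Σk + 1·n
= 8·45 + 1·9
= 360 + 9 = 369

Σ = 369


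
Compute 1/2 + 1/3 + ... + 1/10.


Σₖ₌2^10 1/k = 1/2 + 1/3 + 1/4 + 1/5 + 1/6 + 1/7 + 1/8 + 1/9 + 1/10
= 4861/2520
≈ 1.929

Sum = 4861/2520 ≈ 1.929


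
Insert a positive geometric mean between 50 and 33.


GM = √(50×33) = √1650 = 40.6202

GM = 40.6202


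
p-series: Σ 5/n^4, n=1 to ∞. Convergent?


p-series test: Σ c/n^p converges if p > 1, diverges if p ≤ 1 (constant c > 0 doesn't affect convergence).
p = 4
4 > 1 → CONVERGES

Converges (p = 4 > 1)


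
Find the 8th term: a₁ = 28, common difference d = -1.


aₙ = a₁ + (n-1)d
= 28 + (8-1)×-1
= 28 - 7
= 21

a_8 = 21


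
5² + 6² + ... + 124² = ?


Σₖ₌5^124 k² = Σₖ₌₁^124 k² − Σₖ₌₁^4 k²
= 124·125·249/6 − 4·5·9/6
= 643250 − 30 = 643220

Σk² = 643220


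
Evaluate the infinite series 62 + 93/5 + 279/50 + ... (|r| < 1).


S∞ = a₁/(1-r) = 62/(1 - 3/10)
= 62/(7/10)
= 620/7

S∞ = 620/7


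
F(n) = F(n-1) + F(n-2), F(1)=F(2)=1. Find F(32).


Fibonacci sequence: 1, 1, 2, 3, 5, 8, 13, 21, 34, 55, 89, ...
F(32) = 2178309

F(32) = 2178309


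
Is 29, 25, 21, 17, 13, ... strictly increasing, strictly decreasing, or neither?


Differences: -4, -4, -4, -4
All differences < 0 → strictly DECREASING

Monotonically decreasing


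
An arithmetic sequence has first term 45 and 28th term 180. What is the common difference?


d = (aₙ - a₁)/(n-1)
= (180 - 45)/(28-1)
= 135/27 = 5

d = 5


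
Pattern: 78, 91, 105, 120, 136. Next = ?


Pattern: triangular numbers: n(n+1)/2
Terms: 78, 91, 105, 120, 136
Next term = 153

Next term = 153


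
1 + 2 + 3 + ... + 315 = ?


n(n+1)/2 = 315×316/2 = 99540/2 = 49770

Σk = 49770


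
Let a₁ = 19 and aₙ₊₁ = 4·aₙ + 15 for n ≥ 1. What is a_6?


Computing step by step:
a_1 = 19
a_2 = 91
a_3 = 379
a_4 = 1531
a_5 = 6139
a_6 = 24571


a_6 = 24571


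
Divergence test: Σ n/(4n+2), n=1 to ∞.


lim(n→∞) n/(4n+2) = 1/4 = 1/4  (divide numerator and denominator by n)
lim aₙ = 1/4 ≠ 0 → series DIVERGES

Diverges (lim aₙ = 1/4 ≠ 0)


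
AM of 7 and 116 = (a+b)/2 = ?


AM = (7 + 116)/2 = 123/2 = 61.5

AM = 61.5


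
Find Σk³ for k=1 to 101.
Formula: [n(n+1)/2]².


n(n+1)/2 = 101×102/2 = 5151
Σk³ = 5151² = 26532801

Σk³ = 26532801


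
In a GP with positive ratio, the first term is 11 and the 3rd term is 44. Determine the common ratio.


r^(n-1) = aₙ/a₁
r^2 = 44/11 = 4
r = 4^(1/2)
= ±2; taking r > 0 gives r = 2

r = 2


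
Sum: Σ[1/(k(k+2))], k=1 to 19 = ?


1/(k(k+2)) = (1/2)·(1/k - 1/(k+2)) (partial fractions)
Telescoping: Σ = (1/2)·(1 + 1/2 - 1/20 - 1/21) = 589/840

Sum = 589/840


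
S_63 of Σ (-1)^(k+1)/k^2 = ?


S = 1 - 1/4 + 1/9 - 1/16 + 1/25 - 1/36 + 1/49 - 1/64 ± ...
= 0.8226
(Full series converges to +π²/12 ≈ +0.8225)

S_63 = 0.8226


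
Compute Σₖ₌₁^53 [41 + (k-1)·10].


aₙ = 41 + (53-1)×10 = 561
Sₙ = n(a₁+aₙ)/2 = 53×(41+561)/2
= 53×602/2 = 15953

S_53 = 15953


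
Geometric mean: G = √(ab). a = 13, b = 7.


GM = √(13×7) = √91 = 9.5394

GM = 9.5394


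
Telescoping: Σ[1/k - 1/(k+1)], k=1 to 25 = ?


Telescoping: adjacent terms cancel.
= 1/1 - 1/26
= 1 - 1/26 = 25/26

Sum = 25/26


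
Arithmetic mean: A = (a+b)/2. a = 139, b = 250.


AM = (139 + 250)/2 = 389/2 = 194.5

AM = 194.5


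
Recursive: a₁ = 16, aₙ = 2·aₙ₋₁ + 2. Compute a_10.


Computing step by step:
a_1 = 16
a_2 = 34
a_3 = 70
a_4 = 142
a_5 = 286
a_6 = 574
a_7 = 1150
a_8 = 2302
a_9 = 4606
a_10 = 9214


a_10 = 9214


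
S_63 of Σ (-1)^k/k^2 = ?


S = -1 + 1/4 - 1/9 + 1/16 - 1/25 + 1/36 - 1/49 + 1/64 ± ...
= -0.8226
(Full series converges to -π²/12 ≈ -0.8225)

S_63 = -0.8226


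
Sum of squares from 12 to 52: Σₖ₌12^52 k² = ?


Σₖ₌12^52 k² = Σₖ₌₁^52 k² − Σₖ₌₁^11 k²
= 52·53·105/6 − 11·12·23/6
= 48230 − 506 = 47724

Σk² = 47724


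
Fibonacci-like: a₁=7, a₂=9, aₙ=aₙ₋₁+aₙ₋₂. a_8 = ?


Computing iteratively: 7, 9, 16, 25, 41, 66, 107, 173
a_8 = 173

a_8 = 173


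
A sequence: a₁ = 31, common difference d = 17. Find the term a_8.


aₙ = a₁ + (n-1)d
= 31 + (8-1)×17
= 31 + 119
= 150

a_8 = 150


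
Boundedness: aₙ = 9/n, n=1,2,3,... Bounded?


a₁ = 9, a₂ = 9/2, a₃ = 9/3, ...
0 < aₙ ≤ 9 for all n ≥ 1
Lower bound: 0, Upper bound: 9
The sequence IS bounded

Bounded (0 < aₙ ≤ 9)


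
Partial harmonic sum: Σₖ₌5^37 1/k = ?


Σₖ₌5^37 1/k = 1/5 + 1/6 + 1/7 + ... + 1/37
= 1028880000236833/485721041551200
≈ 2.1183

Sum = 1028880000236833/485721041551200 ≈ 2.1183


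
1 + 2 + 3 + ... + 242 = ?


n(n+1)/2 = 242×243/2 = 58806/2 = 29403

Σk = 29403


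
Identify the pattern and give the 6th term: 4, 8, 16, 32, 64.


Pattern: powers of 2: 2ⁿ
Terms: 4, 8, 16, 32, 64
Next term = 128

Next term = 128


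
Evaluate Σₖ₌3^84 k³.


Σₖ₌3^84 k³ = [84·85/2]² − [2·3/2]²
= 12744900 − 9 = 12744891

Σk³ = 12744891


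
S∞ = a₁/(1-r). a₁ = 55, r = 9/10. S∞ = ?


S∞ = a₁/(1-r) = 55/(1 - 9/10)
= 55/(1/10)
= 550

S∞ = 550


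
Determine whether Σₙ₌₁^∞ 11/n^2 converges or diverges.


p-series test: Σ c/n^p converges if p > 1, diverges if p ≤ 1 (constant c > 0 doesn't affect convergence).
p = 2
2 > 1 → CONVERGES

Converges (p = 2 > 1)


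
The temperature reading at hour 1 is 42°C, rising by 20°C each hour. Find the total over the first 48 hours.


aₙ = 42 + (48-1)×20 = 982
Sₙ = n(a₁+aₙ)/2 = 48×(42+982)/2
= 48×1024/2 = 24576

S_48 = 24576


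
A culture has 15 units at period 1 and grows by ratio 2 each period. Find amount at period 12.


aₙ = a₁·r^(n-1)
= 15×2^11
= 15×2048
= 30720

a_12 = 30720


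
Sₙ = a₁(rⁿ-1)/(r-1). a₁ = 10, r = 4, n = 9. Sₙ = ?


Sₙ = 10×(4^9 - 1)/(4 - 1)
= 10×(262144 - 1)/3
= 10×262143/3
= 873810

S_9 = 873810


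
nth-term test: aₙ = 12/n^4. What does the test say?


lim(n→∞) 12/n^4 = 0
lim aₙ = 0 → nth-term test is INCONCLUSIVE
(Need other tests; this is actually a convergent p-series with p=4 > 1)

Inconclusive (lim aₙ = 0; need another test)


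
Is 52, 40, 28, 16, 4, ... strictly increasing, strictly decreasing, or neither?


Differences: -12, -12, -12, -12
All differences < 0 → strictly DECREASING

Monotonically decreasing


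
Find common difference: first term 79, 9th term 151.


d = (aₙ - a₁)/(n-1)
= (151 - 79)/(9-1)
= 72/8 = 9

d = 9


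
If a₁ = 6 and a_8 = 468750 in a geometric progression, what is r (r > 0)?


r^(n-1) = aₙ/a₁
r^7 = 468750/6 = 78125
r = 78125^(1/7)
= 5

r = 5


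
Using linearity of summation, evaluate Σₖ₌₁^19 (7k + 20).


Σ(7k+20) = 7·Σk + 20·n
= 7·190 + 20·19
= 1330 + 380 = 1710

Σ = 1710


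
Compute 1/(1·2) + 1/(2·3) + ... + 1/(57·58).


1/(k(k+1)) = 1/k - 1/(k+1) (partial fractions)
Telescoping: Σ = 1 - 1/58 = 57/58

Sum = 57/58


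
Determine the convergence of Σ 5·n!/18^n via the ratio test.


aₙ = 5·n!/18^n
a_{n+1}/aₙ = (n+1)!/18^(n+1) × 18^n/n!  (constant 5 cancels)
= (n+1)/18
L = lim(n→∞) (n+1)/18 = ∞
L > 1 → series DIVERGES

Diverges (ratio test: L = ∞ > 1)


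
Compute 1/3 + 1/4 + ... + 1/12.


Σₖ₌3^12 1/k = 1/3 + 1/4 + 1/5 + 1/6 + 1/7 + 1/8 + 1/9 + 1/10 + 1/11 + 1/12
= 44441/27720
≈ 1.6032

Sum = 44441/27720 ≈ 1.6032


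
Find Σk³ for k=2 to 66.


Σₖ₌2^66 k³ = [66·67/2]² − [1·2/2]²
= 4888521 − 1 = 4888520

Σk³ = 4888520


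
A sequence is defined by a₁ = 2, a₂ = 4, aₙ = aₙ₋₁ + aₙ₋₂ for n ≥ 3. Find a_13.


Computing iteratively: 2, 4, 6, 10, 16, 26, 42, 68, 110, 178, 288, 466, ...
a_13 = 754

a_13 = 754


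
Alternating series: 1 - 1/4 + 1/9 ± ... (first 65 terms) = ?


S = 1 - 1/4 + 1/9 - 1/16 + 1/25 - 1/36 + 1/49 - 1/64 ± ...
= 0.8226
(Full series converges to +π²/12 ≈ +0.8225)

S_65 = 0.8226


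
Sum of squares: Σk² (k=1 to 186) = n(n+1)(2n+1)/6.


n = 186
n(n+1)(2n+1)/6 = 186×187×373/6
= 12973686/6 = 2162281

Σk² = 2162281


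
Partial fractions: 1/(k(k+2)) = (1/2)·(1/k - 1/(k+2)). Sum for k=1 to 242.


1/(k(k+2)) = (1/2)·(1/k - 1/(k+2)) (partial fractions)
Telescoping: Σ = (1/2)·(1 + 1/2 - 1/243 - 1/244) = 88451/118584

Sum = 88451/118584


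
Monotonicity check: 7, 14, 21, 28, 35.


Differences: 7, 7, 7, 7
All differences > 0 → strictly INCREASING

Monotonically increasing


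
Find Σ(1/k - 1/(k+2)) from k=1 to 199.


Telescoping with gap 2: two head and two tail terms survive.
= (1 + 1/2) - (1/200 + 1/201)
= 3/2 - 1/200 - 1/201 = 59899/40200

Sum = 59899/40200


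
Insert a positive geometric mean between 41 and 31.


GM = √(41×31) = √1271 = 35.6511

GM = 35.6511


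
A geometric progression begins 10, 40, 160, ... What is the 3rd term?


aₙ = a₁·r^(n-1)
= 10×4^2
= 10×16
= 160

a_3 = 160


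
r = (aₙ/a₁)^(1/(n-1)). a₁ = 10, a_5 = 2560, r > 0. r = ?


r^(n-1) = aₙ/a₁
r^4 = 2560/10 = 256
r = 256^(1/4)
= ±4; taking r > 0 gives r = 4

r = 4


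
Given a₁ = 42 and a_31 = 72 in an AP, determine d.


d = (aₙ - a₁)/(n-1)
= (72 - 42)/(31-1)
= 30/30 = 1

d = 1


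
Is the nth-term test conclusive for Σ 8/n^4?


lim(n→∞) 8/n^4 = 0
lim aₙ = 0 → nth-term test is INCONCLUSIVE
(Need other tests; this is actually a convergent p-series with p=4 > 1)

Inconclusive (lim aₙ = 0; need another test)


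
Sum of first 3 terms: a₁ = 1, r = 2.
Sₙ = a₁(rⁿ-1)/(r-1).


Sₙ = 1×(2^3 - 1)/(2 - 1)
= 1×(8 - 1)/1
= 1×7/1
= 7

S_3 = 7


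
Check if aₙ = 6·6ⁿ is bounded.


aₙ = 6·6ⁿ → as n→∞, aₙ→∞ (since base 6 > 1)
No finite upper bound exists
The sequence is UNBOUNDED

Unbounded (aₙ → ∞ as n → ∞)


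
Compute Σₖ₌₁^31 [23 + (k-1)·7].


aₙ = 23 + (31-1)×7 = 233
Sₙ = n(a₁+aₙ)/2 = 31×(23+233)/2
= 31×256/2 = 3968

S_31 = 3968


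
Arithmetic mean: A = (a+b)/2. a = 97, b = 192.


AM = (97 + 192)/2 = 289/2 = 144.5

AM = 144.5


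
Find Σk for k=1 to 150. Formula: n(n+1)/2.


n(n+1)/2 = 150×151/2 = 22650/2 = 11325

Σk = 11325


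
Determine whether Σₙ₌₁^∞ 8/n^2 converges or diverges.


p-series test: Σ c/n^p converges if p > 1, diverges if p ≤ 1 (constant c > 0 doesn't affect convergence).
p = 2
2 > 1 → CONVERGES

Converges (p = 2 > 1)


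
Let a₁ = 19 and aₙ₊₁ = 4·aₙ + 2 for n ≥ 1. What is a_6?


Computing step by step:
a_1 = 19
a_2 = 78
a_3 = 314
a_4 = 1258
a_5 = 5034
a_6 = 20138


a_6 = 20138


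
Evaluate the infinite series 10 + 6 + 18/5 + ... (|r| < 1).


S∞ = a₁/(1-r) = 10/(1 - 3/5)
= 10/(2/5)
= 25

S∞ = 25


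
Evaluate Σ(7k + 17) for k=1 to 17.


Σ(7k+17) = 7·Σk + 17·n
= 7·153 + 17·17
= 1071 + 289 = 1360

Σ = 1360


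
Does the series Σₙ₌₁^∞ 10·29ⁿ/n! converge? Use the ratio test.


aₙ = 10·29^n/n!
a_{n+1}/aₙ = 29^(n+1)/(n+1)! × n!/29^n  (constant 10 cancels)
= 29/(n+1)
L = lim(n→∞) 29/(n+1) = 0
L < 1 → series CONVERGES

Converges (ratio test: L = 0 < 1)


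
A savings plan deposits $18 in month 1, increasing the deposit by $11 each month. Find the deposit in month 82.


aₙ = a₁ + (n-1)d
= 18 + (82-1)×11
= 18 + 891
= 909

a_82 = 909


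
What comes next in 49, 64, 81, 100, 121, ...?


Pattern: perfect squares: n²
Terms: 49, 64, 81, 100, 121
Next term = 144

Next term = 144


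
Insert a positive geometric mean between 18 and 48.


GM = √(18×48) = √864 = 29.3939

GM = 29.3939


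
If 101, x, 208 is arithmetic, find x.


AM = (101 + 208)/2 = 309/2 = 154.5

AM = 154.5


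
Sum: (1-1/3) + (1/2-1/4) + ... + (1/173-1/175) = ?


Telescoping with gap 2: two head and two tail terms survive.
= (1 + 1/2) - (1/174 + 1/175)
= 3/2 - 1/174 - 1/175 = 22663/15225

Sum = 22663/15225


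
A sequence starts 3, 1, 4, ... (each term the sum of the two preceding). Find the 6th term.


Computing iteratively: 3, 1, 4, 5, 9, 14
a_6 = 14

a_6 = 14


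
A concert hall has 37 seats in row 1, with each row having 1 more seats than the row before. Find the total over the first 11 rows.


aₙ = 37 + (11-1)×1 = 47
Sₙ = n(a₁+aₙ)/2 = 11×(37+47)/2
= 11×84/2 = 462

S_11 = 462


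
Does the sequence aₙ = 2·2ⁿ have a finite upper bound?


aₙ = 2·2ⁿ → as n→∞, aₙ→∞ (since base 2 > 1)
No finite upper bound exists
The sequence is UNBOUNDED

Unbounded (aₙ → ∞ as n → ∞)


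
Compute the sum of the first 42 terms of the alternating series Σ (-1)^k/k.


S = -1 + 1/2 - 1/3 + 1/4 - 1/5 + 1/6 - 1/7 + 1/8 ± ...
= -0.6814
(Full series converges to -ln(2) ≈ -0.6931)

S_42 = -0.6814


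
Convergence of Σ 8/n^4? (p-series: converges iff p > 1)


p-series test: Σ c/n^p converges if p > 1, diverges if p ≤ 1 (constant c > 0 doesn't affect convergence).
p = 4
4 > 1 → CONVERGES

Converges (p = 4 > 1)


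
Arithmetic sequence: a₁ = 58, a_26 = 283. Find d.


d = (aₙ - a₁)/(n-1)
= (283 - 58)/(26-1)
= 225/25 = 9

d = 9


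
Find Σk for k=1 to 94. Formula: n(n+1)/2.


n(n+1)/2 = 94×95/2 = 8930/2 = 4465

Σk = 4465


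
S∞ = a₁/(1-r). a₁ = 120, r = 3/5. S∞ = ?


S∞ = a₁/(1-r) = 120/(1 - 3/5)
= 120/(2/5)
= 300

S∞ = 300


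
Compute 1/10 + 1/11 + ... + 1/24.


Σₖ₌10^24 1/k = 1/10 + 1/11 + 1/12 + ... + 1/24
= 5070400799/5354228880
≈ 0.947

Sum = 5070400799/5354228880 ≈ 0.947


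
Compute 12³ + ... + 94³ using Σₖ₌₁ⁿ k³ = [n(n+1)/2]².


Σₖ₌12^94 k³ = [94·95/2]² − [11·12/2]²
= 19936225 − 4356 = 19931869

Σk³ = 19931869


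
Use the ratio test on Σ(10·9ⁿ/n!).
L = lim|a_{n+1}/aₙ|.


aₙ = 10·9^n/n!
a_{n+1}/aₙ = 9^(n+1)/(n+1)! × n!/9^n  (constant 10 cancels)
= 9/(n+1)
L = lim(n→∞) 9/(n+1) = 0
L < 1 → series CONVERGES

Converges (ratio test: L = 0 < 1)


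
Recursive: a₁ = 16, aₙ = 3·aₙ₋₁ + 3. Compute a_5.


Computing step by step:
a_1 = 16
a_2 = 51
a_3 = 156
a_4 = 471
a_5 = 1416


a_5 = 1416


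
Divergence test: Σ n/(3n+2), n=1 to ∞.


lim(n→∞) n/(3n+2) = 1/3 = 1/3  (divide numerator and denominator by n)
lim aₙ = 1/3 ≠ 0 → series DIVERGES

Diverges (lim aₙ = 1/3 ≠ 0)


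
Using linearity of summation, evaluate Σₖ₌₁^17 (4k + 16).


Σ(4k+16) = 4·Σk + 16·n
= 4·153 + 16·17
= 612 + 272 = 884

Σ = 884


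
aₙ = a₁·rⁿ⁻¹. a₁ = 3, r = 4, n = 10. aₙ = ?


aₙ = a₁·r^(n-1)
= 3×4^9
= 3×262144
= 786432

a_10 = 786432


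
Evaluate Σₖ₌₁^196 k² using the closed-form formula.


n = 196
n(n+1)(2n+1)/6 = 196×197×393/6
= 15174516/6 = 2529086

Σk² = 2529086


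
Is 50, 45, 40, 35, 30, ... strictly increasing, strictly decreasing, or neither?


Differences: -5, -5, -5, -5
All differences < 0 → strictly DECREASING

Monotonically decreasing


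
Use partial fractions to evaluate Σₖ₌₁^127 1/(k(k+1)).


1/(k(k+1)) = 1/k - 1/(k+1) (partial fractions)
Telescoping: Σ = 1 - 1/128 = 127/128

Sum = 127/128


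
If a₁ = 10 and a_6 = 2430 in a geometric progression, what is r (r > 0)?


r^(n-1) = aₙ/a₁
r^5 = 2430/10 = 243
r = 243^(1/5)
= 3

r = 3


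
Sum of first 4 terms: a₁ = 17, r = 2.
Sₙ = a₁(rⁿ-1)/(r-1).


Sₙ = 17×(2^4 - 1)/(2 - 1)
= 17×(16 - 1)/1
= 17×15/1
= 255

S_4 = 255


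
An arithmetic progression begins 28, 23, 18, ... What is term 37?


aₙ = a₁ + (n-1)d
= 28 + (37-1)×-5
= 28 - 180
= -152

a_37 = -152


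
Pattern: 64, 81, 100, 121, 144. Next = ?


Pattern: perfect squares: n²
Terms: 64, 81, 100, 121, 144
Next term = 169

Next term = 169


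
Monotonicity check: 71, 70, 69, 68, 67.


Differences: -1, -1, -1, -1
All differences < 0 → strictly DECREASING

Monotonically decreasing


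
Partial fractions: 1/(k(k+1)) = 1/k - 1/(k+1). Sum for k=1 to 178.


1/(k(k+1)) = 1/k - 1/(k+1) (partial fractions)
Telescoping: Σ = 1 - 1/179 = 178/179

Sum = 178/179


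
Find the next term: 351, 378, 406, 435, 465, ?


Pattern: triangular numbers: n(n+1)/2
Terms: 351, 378, 406, 435, 465
Next term = 496

Next term = 496


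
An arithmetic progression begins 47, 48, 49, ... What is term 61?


aₙ = a₁ + (n-1)d
= 47 + (61-1)×1
= 47 + 60
= 107

a_61 = 107


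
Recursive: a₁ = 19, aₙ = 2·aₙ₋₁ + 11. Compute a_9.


Computing step by step:
a_1 = 19
a_2 = 49
a_3 = 109
a_4 = 229
a_5 = 469
a_6 = 949
a_7 = 1909
a_8 = 3829
a_9 = 7669


a_9 = 7669


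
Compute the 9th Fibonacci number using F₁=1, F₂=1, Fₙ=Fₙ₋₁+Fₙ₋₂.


Fibonacci sequence: 1, 1, 2, 3, 5, 8, 13, 21, 34
F(9) = 34

F(9) = 34


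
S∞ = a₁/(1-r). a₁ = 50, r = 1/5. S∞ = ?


S∞ = a₁/(1-r) = 50/(1 - 1/5)
= 50/(4/5)
= 125/2

S∞ = 125/2


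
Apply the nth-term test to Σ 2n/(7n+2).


lim(n→∞) 2n/(7n+2) = 2/7 = 2/7  (divide numerator and denominator by n)
lim aₙ = 2/7 ≠ 0 → series DIVERGES

Diverges (lim aₙ = 2/7 ≠ 0)


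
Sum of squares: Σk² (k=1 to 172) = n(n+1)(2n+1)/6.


n = 172
n(n+1)(2n+1)/6 = 172×173×345/6
= 10265820/6 = 1710970

Σk² = 1710970


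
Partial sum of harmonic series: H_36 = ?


H_36 = 1/1 + 1/2 + 1/3 + ... + 1/36
= 54801925434709/13127595717600
≈ 4.1746

H_36 = 54801925434709/13127595717600 ≈ 4.1746


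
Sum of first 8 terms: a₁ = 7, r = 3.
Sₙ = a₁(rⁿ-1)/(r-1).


Sₙ = 7×(3^8 - 1)/(3 - 1)
= 7×(6561 - 1)/2
= 7×6560/2
= 22960

S_8 = 22960


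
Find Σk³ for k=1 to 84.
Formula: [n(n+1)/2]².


n(n+1)/2 = 84×85/2 = 3570
Σk³ = 3570² = 12744900

Σk³ = 12744900


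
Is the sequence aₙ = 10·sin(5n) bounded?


For all n, -1 ≤ sin(5n) ≤ 1, so -10 ≤ 10·sin(5n) ≤ 10
Lower bound: -10, Upper bound: 10
The sequence IS bounded

Bounded (-10 ≤ aₙ ≤ 10)


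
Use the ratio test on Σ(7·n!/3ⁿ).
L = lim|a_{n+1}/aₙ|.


aₙ = 7·n!/3^n
a_{n+1}/aₙ = (n+1)!/3^(n+1) × 3^n/n!  (constant 7 cancels)
= (n+1)/3
L = lim(n→∞) (n+1)/3 = ∞
L > 1 → series DIVERGES

Diverges (ratio test: L = ∞ > 1)


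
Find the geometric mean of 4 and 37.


GM = √(4×37) = √148 = 12.1655

GM = 12.1655


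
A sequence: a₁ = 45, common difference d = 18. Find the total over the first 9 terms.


aₙ = 45 + (9-1)×18 = 189
Sₙ = n(a₁+aₙ)/2 = 9×(45+189)/2
= 9×234/2 = 1053

S_9 = 1053


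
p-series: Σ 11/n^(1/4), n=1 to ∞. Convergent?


p-series test: Σ c/n^p converges if p > 1, diverges if p ≤ 1 (constant c > 0 doesn't affect convergence).
p = 1/4
1/4 ≤ 1 → DIVERGES

Diverges (p = 1/4 ≤ 1)


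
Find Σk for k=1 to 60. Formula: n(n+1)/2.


n(n+1)/2 = 60×61/2 = 3660/2 = 1830

Σk = 1830


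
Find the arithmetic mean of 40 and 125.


AM = (40 + 125)/2 = 165/2 = 82.5

AM = 82.5


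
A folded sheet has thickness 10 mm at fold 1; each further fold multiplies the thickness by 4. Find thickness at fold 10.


aₙ = a₁·r^(n-1)
= 10×4^9
= 10×262144
= 2621440

a_10 = 2621440


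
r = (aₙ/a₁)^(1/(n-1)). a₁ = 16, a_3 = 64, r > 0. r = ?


r^(n-1) = aₙ/a₁
r^2 = 64/16 = 4
r = 4^(1/2)
= ±2; taking r > 0 gives r = 2

r = 2


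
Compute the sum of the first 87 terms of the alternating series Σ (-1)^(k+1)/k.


S = 1 - 1/2 + 1/3 - 1/4 + 1/5 - 1/6 + 1/7 - 1/8 ± ...
= 0.6989
(Full series converges to +ln(2) ≈ +0.6931)

S_87 = 0.6989


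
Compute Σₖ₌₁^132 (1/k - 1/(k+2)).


Telescoping with gap 2: two head and two tail terms survive.
= (1 + 1/2) - (1/133 + 1/134)
= 3/2 - 1/133 - 1/134 = 13233/8911

Sum = 13233/8911
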